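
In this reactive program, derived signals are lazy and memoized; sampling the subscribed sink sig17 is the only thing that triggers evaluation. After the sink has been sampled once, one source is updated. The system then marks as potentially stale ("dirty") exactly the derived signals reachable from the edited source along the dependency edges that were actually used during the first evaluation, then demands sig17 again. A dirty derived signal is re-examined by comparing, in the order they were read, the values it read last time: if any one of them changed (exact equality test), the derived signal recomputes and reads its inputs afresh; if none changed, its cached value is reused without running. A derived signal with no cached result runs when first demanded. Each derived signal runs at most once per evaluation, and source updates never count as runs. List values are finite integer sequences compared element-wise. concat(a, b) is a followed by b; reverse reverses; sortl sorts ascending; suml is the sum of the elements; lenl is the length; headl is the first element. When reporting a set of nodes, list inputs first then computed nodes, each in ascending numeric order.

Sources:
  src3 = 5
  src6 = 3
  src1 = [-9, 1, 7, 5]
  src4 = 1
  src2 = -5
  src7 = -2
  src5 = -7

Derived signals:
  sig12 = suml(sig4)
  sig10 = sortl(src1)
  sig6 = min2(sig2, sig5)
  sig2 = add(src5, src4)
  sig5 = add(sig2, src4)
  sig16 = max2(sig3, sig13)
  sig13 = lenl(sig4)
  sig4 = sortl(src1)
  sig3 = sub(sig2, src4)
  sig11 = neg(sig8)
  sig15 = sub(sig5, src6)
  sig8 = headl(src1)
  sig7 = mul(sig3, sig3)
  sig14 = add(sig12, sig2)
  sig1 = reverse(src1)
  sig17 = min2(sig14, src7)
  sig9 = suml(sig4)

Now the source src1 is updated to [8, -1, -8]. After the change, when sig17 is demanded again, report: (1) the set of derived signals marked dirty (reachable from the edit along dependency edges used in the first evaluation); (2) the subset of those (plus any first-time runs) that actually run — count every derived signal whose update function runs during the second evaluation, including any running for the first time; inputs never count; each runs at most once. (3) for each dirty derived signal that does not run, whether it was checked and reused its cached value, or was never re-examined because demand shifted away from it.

The edit dirties: sig4, sig12, sig14, sig17.
4 derived signals run: sig4, sig12, sig14, sig17.
No dirty derived signal escaped a run.

First demand of the output computes:
  sig2 = add(-7, 1) = -6
  sig4 = sortl([-9, 1, 7, 5]) = [-9, 1, 5, 7]
  sig12 = suml([-9, 1, 5, 7]) = 4
  sig14 = add(4, -6) = -2
  sig17 = min2(-2, -2) = -2

After the edit, cleaning proceeds:
  sig4: a read changed (src1 [-9, 1, 7, 5]->[8, -1, -8]) — executes, giving [-8, -1, 8].
  sig12: a read changed (sig4 [-9, 1, 5, 7]->[-8, -1, 8]) — executes, giving -1.
  sig14: a read changed (sig12 4->-1) — executes, giving -7.
  sig17: a read changed (sig14 -2->-7) — executes, giving -7.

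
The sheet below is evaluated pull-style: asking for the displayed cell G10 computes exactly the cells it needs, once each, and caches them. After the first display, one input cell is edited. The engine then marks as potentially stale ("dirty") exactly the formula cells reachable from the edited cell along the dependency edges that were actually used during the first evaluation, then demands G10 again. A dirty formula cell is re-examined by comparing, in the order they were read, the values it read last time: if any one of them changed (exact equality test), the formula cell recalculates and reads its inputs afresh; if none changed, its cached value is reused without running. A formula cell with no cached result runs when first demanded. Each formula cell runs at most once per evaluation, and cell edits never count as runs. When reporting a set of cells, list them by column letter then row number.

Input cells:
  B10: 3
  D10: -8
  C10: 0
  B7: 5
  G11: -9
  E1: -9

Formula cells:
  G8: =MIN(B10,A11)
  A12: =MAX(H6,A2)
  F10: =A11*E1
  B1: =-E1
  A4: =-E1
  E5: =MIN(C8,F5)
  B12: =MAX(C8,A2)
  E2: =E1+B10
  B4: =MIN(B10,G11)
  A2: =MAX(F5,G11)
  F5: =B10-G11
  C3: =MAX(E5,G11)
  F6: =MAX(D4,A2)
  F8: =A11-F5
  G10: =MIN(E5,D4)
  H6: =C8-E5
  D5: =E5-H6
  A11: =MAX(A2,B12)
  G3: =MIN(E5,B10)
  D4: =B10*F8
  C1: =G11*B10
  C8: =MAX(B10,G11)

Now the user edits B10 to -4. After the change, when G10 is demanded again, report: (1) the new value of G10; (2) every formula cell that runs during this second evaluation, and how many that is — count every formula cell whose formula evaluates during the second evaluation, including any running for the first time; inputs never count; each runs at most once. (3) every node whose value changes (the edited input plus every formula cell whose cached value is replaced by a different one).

First demand of the output computes:
  C8 = MAX(3, -9) = 3
  F5 = 3 - -9 = 12
  A2 = MAX(12, -9) = 12
  B12 = MAX(3, 12) = 12
  A11 = MAX(12, 12) = 12
  E5 = MIN(3, 12) = 3
  F8 = 12 - 12 = 0
  D4 = 3 * 0 = 0
  G10 = MIN(3, 0) = 0

After the edit, cleaning proceeds:
  C8: a read changed (B10 3->-4) — executes, giving -4.
  F5: a read changed (B10 3->-4) — executes, giving 5.
  A2: a read changed (F5 12->5) — executes, giving 5.
  B12: a read changed (C8 3->-4; A2 12->5) — executes, giving 5.
  A11: a read changed (A2 12->5; B12 12->5) — executes, giving 5.
  E5: a read changed (C8 3->-4; F5 12->5) — executes, giving -4.
  F8: a read changed (A11 12->5; F5 12->5) — executes, giving 0 — identical to its old value.
  D4: a read changed (B10 3->-4) — executes, giving 0 — identical to its old value.
  G10: a read changed (E5 3->-4) — executes, giving -4.

Demanding G10 again yields -4.
9 formula cells run: A2, A11, B12, C8, D4, E5, F5, F8, G10.
The nodes whose values change: A2, A11, B10, B12, C8, E5, F5, G10.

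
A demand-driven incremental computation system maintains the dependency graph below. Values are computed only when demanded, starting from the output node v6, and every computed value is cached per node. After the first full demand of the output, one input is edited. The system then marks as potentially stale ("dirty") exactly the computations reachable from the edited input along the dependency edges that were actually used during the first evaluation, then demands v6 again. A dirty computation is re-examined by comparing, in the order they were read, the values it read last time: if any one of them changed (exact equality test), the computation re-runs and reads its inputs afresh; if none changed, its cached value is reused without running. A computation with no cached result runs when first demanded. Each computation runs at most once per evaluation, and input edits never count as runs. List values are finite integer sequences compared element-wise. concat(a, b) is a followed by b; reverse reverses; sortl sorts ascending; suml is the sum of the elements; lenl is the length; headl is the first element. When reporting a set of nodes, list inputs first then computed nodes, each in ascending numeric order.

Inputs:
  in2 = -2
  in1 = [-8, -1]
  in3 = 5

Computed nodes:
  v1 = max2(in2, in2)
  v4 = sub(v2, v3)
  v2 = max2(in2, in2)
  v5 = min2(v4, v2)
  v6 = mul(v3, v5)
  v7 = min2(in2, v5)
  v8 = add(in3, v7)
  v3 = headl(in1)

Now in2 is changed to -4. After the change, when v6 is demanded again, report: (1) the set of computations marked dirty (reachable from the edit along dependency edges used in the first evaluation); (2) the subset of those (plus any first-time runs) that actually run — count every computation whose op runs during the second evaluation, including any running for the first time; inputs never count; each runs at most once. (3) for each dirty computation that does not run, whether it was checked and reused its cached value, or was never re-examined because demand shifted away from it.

Marked dirty: v2, v4, v5, v6.
Computations that run: v2, v4, v5, v6 — 4 in total.
Every dirty computation ran.

First evaluation (everything demanded from the output):
  v2 = max2(-2, -2) = -2
  v3 = headl([-8, -1]) = -8
  v4 = sub(-2, -8) = 6
  v5 = min2(6, -2) = -2
  v6 = mul(-8, -2) = 16

Propagation after the edit:
  v2: runs — in2 -2->-4; in2 -2->-4; result -4.
  v4: runs — v2 -2->-4; result 4.
  v5: runs — v4 6->4; v2 -2->-4; result -4.
  v6: runs — v5 -2->-4; result 32.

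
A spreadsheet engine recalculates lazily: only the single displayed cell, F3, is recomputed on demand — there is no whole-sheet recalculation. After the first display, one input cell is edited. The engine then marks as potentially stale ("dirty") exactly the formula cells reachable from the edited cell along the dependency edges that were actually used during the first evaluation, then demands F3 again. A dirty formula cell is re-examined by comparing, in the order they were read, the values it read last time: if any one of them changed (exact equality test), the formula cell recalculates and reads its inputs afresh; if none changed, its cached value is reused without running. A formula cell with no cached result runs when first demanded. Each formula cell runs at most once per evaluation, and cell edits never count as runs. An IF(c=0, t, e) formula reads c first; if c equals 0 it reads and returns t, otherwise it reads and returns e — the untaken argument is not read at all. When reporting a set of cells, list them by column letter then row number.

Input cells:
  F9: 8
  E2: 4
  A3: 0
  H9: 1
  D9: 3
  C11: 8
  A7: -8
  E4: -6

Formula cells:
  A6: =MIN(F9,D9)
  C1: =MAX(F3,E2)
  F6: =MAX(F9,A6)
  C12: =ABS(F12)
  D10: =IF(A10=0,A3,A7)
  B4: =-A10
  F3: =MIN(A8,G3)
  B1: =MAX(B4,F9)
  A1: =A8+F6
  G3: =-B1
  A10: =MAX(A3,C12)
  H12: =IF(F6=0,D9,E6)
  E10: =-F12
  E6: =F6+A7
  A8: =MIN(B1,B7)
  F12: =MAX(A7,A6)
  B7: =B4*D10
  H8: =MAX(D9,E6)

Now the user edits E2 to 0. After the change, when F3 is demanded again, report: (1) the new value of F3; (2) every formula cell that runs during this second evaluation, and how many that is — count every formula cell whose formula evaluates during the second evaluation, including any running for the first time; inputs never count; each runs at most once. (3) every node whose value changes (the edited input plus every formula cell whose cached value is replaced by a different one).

First evaluation (everything demanded from the output):
  A6 = MIN(8, 3) = 3
  F12 = MAX(-8, 3) = 3
  C12 = ABS(3) = 3
  A10 = MAX(0, 3) = 3
  B4 = -(3) = -3
  B1 = MAX(-3, 8) = 8
  D10 = IF(A10=0: A10=3 -> else branch A7) = -8
  B7 = -3 * -8 = 24
  A8 = MIN(8, 24) = 8
  G3 = -(8) = -8
  F3 = MIN(8, -8) = -8

Propagation after the edit:
  E2 feeds no computation that the output demands — nothing is marked dirty and nothing runs.

Key observation: E2 is never demanded by the output, so the edit triggers no recomputation at all.

New value of F3: -8.
Formula cells that run: none — 0 in total.
Values that change: E2.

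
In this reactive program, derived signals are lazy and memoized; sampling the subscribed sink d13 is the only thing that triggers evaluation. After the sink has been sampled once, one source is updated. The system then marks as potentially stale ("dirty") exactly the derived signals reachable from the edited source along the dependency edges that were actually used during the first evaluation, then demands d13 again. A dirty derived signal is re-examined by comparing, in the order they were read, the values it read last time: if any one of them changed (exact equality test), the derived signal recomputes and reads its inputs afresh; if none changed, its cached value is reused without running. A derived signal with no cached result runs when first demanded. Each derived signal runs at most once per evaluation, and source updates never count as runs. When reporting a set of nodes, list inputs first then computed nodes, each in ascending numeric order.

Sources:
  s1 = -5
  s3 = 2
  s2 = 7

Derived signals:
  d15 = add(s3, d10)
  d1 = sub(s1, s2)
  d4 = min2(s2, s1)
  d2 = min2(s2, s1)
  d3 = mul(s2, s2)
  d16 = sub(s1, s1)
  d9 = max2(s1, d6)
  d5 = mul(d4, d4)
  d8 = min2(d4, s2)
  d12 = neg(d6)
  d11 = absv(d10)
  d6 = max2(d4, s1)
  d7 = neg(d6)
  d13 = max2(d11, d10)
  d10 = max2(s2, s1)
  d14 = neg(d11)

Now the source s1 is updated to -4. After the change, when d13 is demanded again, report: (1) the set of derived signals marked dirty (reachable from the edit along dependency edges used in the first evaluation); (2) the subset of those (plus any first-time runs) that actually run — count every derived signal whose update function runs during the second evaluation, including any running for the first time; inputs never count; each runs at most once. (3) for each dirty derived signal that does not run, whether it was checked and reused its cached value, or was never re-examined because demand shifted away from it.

The edit dirties: d10, d11, d13.
1 derived signals run: d10.
Cache hits after checking: d11, d13.
Note the absorption at d10: it re-runs yet its value is the same, leaving the output's value untouched.

First demand of the output computes:
  d10 = max2(7, -5) = 7
  d11 = absv(7) = 7
  d13 = max2(7, 7) = 7

After the edit, cleaning proceeds:
  d10: a read changed (s1 -5->-4) — executes, giving 7 — identical to its old value.
  d11: dirty, but its reads are unchanged (d10 unchanged); cached 7 stands.
  d13: dirty, but its reads are unchanged (d11 unchanged, d10 unchanged); cached 7 stands.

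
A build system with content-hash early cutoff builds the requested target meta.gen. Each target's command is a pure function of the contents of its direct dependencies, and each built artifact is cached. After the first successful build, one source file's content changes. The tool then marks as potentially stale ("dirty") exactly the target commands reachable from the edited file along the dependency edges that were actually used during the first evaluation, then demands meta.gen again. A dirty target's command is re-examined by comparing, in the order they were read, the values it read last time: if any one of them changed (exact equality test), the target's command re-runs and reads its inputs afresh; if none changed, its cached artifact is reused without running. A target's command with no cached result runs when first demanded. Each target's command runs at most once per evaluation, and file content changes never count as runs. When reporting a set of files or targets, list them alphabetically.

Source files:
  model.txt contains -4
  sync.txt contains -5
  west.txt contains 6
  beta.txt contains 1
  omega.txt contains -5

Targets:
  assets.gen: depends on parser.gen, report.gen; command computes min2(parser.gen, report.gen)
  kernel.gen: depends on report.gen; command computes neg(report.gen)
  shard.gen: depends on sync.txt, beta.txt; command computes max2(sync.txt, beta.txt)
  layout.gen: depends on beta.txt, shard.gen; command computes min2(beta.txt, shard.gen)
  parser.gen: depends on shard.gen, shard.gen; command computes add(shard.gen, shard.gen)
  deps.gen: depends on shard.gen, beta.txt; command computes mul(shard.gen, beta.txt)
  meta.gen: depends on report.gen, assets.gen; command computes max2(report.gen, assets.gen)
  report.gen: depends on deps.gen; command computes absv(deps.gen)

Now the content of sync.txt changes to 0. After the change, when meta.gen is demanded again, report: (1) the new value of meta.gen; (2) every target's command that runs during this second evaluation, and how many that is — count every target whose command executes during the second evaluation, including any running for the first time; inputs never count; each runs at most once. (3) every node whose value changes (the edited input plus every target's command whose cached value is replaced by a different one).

New value of meta.gen: 1.
Target commands that run: shard.gen — 1 in total.
Values that change: sync.txt.
Key observation: the change is absorbed at shard.gen — it re-runs but produces the same value, and the output's value is unchanged.

First evaluation (everything demanded from the output):
  shard.gen = max2(-5, 1) = 1
  deps.gen = mul(1, 1) = 1
  parser.gen = add(1, 1) = 2
  report.gen = absv(1) = 1
  assets.gen = min2(2, 1) = 1
  meta.gen = max2(1, 1) = 1

Propagation after the edit:
  shard.gen: runs — sync.txt -5->0; result 1 (same value as before).
  deps.gen: checked — values it read are unchanged (shard.gen unchanged, beta.txt unchanged); reused cached 1 without running.
  parser.gen: checked — values it read are unchanged (shard.gen unchanged, shard.gen unchanged); reused cached 2 without running.
  report.gen: checked — values it read are unchanged (deps.gen unchanged); reused cached 1 without running.
  assets.gen: checked — values it read are unchanged (parser.gen unchanged, report.gen unchanged); reused cached 1 without running.
  meta.gen: checked — values it read are unchanged (report.gen unchanged, assets.gen unchanged); reused cached 1 without running.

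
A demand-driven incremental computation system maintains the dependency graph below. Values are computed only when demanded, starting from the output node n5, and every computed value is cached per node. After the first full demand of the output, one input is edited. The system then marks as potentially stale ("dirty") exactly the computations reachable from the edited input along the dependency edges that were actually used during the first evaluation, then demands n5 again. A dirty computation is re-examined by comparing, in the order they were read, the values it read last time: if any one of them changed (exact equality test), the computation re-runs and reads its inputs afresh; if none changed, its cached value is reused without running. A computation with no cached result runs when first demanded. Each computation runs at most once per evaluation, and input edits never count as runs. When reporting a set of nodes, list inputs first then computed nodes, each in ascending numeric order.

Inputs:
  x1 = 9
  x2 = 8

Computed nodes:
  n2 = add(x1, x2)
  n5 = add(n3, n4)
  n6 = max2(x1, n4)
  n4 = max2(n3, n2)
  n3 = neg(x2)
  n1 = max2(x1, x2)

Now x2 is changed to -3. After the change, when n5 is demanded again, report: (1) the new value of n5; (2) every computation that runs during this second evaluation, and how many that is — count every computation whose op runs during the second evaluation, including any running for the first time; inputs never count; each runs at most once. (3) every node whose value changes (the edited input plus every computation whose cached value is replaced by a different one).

First evaluation (everything demanded from the output):
  n2 = add(9, 8) = 17
  n3 = neg(8) = -8
  n4 = max2(-8, 17) = 17
  n5 = add(-8, 17) = 9

Propagation after the edit:
  n2: runs — x2 8->-3; result 6.
  n3: runs — x2 8->-3; result 3.
  n4: runs — n3 -8->3; n2 17->6; result 6.
  n5: runs — n3 -8->3; n4 17->6; result 9 (same value as before).

New value of n5: 9.
Computations that run: n2, n3, n4, n5 — 4 in total.
Values that change: x2, n2, n3, n4.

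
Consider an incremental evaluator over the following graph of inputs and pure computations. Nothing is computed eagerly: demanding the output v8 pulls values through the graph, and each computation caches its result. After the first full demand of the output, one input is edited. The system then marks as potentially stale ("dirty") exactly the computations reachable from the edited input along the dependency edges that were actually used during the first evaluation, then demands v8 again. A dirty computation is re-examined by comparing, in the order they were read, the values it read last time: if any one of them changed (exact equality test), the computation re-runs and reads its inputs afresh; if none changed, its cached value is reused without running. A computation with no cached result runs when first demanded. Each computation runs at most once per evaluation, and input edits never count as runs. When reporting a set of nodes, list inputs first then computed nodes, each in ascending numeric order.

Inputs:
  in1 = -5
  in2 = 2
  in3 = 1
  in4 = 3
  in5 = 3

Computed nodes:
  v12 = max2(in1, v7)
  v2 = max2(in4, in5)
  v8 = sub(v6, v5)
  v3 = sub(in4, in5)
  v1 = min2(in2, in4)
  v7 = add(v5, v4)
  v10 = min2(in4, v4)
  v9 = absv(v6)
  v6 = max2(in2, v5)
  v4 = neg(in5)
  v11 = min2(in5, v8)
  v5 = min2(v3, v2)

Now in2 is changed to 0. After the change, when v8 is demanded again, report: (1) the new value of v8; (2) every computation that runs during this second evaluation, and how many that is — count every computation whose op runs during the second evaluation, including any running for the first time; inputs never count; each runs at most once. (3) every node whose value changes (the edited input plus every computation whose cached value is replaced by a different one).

Initial pass — values computed on the first demand:
  v2 = max2(3, 3) = 3
  v3 = sub(3, 3) = 0
  v5 = min2(0, 3) = 0
  v6 = max2(2, 0) = 2
  v8 = sub(2, 0) = 2

Second demand — change propagation:
  v6: re-runs because in2 2->0; new result 0.
  v8: re-runs because v6 2->0; new result 0.

v8 now evaluates to 0.
Run set: v6, v8 (2 run).
Changed values: in2, v6, v8.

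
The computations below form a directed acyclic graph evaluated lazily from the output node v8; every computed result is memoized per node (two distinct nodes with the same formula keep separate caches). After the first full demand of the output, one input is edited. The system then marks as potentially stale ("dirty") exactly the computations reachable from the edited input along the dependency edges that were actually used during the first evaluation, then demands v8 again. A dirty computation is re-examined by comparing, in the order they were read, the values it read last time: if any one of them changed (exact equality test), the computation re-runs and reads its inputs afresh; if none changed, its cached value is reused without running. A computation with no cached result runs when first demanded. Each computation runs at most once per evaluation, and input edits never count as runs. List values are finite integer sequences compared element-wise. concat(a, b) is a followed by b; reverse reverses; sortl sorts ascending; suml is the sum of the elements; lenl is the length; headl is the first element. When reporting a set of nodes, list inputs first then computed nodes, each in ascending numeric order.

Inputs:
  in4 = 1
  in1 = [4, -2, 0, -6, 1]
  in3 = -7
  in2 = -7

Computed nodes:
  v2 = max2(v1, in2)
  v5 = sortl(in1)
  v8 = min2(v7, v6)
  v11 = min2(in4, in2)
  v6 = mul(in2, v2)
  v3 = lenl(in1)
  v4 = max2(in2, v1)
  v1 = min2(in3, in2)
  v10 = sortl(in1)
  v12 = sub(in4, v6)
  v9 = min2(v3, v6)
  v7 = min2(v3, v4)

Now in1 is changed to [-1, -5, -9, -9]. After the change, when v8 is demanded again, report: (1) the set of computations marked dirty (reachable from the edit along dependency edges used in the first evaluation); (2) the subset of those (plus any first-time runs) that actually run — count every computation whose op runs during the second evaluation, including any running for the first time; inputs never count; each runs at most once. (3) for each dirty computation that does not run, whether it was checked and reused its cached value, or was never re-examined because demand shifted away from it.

The edit dirties: v3, v7, v8.
2 computations run: v3, v7.
Cache hits after checking: v8.
Note the absorption at v7: it re-runs yet its value is the same, leaving the output's value untouched.

First demand of the output computes:
  v1 = min2(-7, -7) = -7
  v2 = max2(-7, -7) = -7
  v3 = lenl([4, -2, 0, -6, 1]) = 5
  v4 = max2(-7, -7) = -7
  v6 = mul(-7, -7) = 49
  v7 = min2(5, -7) = -7
  v8 = min2(-7, 49) = -7

After the edit, cleaning proceeds:
  v3: a read changed (in1 [4, -2, 0, -6, 1]->[-1, -5, -9, -9]) — executes, giving 4.
  v7: a read changed (v3 5->4) — executes, giving -7 — identical to its old value.
  v8: dirty, but its reads are unchanged (v7 unchanged, v6 unchanged); cached -7 stands.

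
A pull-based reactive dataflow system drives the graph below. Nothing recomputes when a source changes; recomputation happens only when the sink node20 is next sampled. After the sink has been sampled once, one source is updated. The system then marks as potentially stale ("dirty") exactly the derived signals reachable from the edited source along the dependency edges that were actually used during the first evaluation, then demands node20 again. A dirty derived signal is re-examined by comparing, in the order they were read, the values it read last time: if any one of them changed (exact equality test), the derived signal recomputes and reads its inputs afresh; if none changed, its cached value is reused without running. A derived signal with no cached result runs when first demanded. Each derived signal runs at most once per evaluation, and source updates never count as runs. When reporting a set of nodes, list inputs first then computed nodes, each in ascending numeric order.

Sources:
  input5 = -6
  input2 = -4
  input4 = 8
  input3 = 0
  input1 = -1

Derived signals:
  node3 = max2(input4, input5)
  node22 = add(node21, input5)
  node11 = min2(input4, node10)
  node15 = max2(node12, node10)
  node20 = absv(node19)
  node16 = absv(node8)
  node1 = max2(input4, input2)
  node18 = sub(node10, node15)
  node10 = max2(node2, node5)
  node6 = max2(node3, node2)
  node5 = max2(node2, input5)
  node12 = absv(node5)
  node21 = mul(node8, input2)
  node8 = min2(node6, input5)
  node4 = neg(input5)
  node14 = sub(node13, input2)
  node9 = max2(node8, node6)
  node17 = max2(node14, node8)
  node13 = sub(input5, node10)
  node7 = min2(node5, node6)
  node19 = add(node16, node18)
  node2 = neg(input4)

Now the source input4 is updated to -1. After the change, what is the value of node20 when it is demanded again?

New value of node20: 6.
Key observation: the cutoff stops propagation at node16 — its inputs' values are unchanged, so it reuses its cache.

First evaluation (everything demanded from the output):
  node2 = neg(8) = -8
  node3 = max2(8, -6) = 8
  node5 = max2(-8, -6) = -6
  node6 = max2(8, -8) = 8
  node8 = min2(8, -6) = -6
  node10 = max2(-8, -6) = -6
  node12 = absv(-6) = 6
  node15 = max2(6, -6) = 6
  node16 = absv(-6) = 6
  node18 = sub(-6, 6) = -12
  node19 = add(6, -12) = -6
  node20 = absv(-6) = 6

Propagation after the edit:
  node2: runs — input4 8->-1; result 1.
  node3: runs — input4 8->-1; result -1.
  node5: runs — node2 -8->1; result 1.
  node6: runs — node3 8->-1; node2 -8->1; result 1.
  node8: runs — node6 8->1; result -6 (same value as before).
  node10: runs — node2 -8->1; node5 -6->1; result 1.
  node12: runs — node5 -6->1; result 1.
  node15: runs — node12 6->1; node10 -6->1; result 1.
  node16: checked — values it read are unchanged (node8 unchanged); reused cached 6 without running.
  node18: runs — node10 -6->1; node15 6->1; result 0.
  node19: runs — node18 -12->0; result 6.
  node20: runs — node19 -6->6; result 6 (same value as before).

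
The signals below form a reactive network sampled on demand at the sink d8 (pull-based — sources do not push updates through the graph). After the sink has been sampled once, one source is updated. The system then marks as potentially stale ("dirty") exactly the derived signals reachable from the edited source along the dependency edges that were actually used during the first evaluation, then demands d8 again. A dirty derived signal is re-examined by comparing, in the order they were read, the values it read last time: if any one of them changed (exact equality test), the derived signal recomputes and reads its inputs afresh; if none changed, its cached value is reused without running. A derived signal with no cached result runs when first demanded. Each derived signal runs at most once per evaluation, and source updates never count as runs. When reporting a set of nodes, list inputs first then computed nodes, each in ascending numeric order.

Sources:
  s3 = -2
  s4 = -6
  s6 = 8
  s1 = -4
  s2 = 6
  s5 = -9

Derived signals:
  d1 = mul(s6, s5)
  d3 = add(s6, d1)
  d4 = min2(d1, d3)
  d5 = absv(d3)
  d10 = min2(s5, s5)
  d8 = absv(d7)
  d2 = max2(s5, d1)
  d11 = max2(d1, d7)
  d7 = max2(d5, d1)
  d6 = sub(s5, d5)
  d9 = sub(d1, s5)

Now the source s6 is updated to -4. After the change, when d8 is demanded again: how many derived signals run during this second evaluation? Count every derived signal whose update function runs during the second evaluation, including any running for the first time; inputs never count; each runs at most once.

Run set: d1, d3, d5, d7, d8 (5 run).

Initial pass — values computed on the first demand:
  d1 = mul(8, -9) = -72
  d3 = add(8, -72) = -64
  d5 = absv(-64) = 64
  d7 = max2(64, -72) = 64
  d8 = absv(64) = 64

Second demand — change propagation:
  d1: re-runs because s6 8->-4; new result 36.
  d3: re-runs because s6 8->-4; d1 -72->36; new result 32.
  d5: re-runs because d3 -64->32; new result 32.
  d7: re-runs because d5 64->32; d1 -72->36; new result 36.
  d8: re-runs because d7 64->36; new result 36.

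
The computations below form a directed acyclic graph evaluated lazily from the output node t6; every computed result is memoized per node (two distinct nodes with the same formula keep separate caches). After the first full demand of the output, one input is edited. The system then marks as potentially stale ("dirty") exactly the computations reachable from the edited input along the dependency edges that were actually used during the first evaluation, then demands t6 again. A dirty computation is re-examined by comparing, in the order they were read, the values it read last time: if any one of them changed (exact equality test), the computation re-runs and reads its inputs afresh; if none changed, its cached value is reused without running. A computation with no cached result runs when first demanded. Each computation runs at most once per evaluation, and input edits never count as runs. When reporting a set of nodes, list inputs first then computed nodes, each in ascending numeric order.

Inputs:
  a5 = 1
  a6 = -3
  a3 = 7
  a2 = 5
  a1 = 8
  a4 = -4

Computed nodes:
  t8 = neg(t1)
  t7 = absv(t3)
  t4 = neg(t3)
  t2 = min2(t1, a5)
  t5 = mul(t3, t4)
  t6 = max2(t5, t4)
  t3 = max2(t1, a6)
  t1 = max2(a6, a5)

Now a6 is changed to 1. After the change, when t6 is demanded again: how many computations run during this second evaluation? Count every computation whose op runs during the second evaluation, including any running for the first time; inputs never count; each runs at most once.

First demand of the output computes:
  t1 = max2(-3, 1) = 1
  t3 = max2(1, -3) = 1
  t4 = neg(1) = -1
  t5 = mul(1, -1) = -1
  t6 = max2(-1, -1) = -1

After the edit, cleaning proceeds:
  t1: a read changed (a6 -3->1) — executes, giving 1 — identical to its old value.
  t3: a read changed (a6 -3->1) — executes, giving 1 — identical to its old value.
  t4: dirty, but its reads are unchanged (t3 unchanged); cached -1 stands.
  t5: dirty, but its reads are unchanged (t3 unchanged, t4 unchanged); cached -1 stands.
  t6: dirty, but its reads are unchanged (t5 unchanged, t4 unchanged); cached -1 stands.

Note where the cutoff bites: t4 is checked, finds nothing changed, and keeps its cache.

2 computations run: t1, t3.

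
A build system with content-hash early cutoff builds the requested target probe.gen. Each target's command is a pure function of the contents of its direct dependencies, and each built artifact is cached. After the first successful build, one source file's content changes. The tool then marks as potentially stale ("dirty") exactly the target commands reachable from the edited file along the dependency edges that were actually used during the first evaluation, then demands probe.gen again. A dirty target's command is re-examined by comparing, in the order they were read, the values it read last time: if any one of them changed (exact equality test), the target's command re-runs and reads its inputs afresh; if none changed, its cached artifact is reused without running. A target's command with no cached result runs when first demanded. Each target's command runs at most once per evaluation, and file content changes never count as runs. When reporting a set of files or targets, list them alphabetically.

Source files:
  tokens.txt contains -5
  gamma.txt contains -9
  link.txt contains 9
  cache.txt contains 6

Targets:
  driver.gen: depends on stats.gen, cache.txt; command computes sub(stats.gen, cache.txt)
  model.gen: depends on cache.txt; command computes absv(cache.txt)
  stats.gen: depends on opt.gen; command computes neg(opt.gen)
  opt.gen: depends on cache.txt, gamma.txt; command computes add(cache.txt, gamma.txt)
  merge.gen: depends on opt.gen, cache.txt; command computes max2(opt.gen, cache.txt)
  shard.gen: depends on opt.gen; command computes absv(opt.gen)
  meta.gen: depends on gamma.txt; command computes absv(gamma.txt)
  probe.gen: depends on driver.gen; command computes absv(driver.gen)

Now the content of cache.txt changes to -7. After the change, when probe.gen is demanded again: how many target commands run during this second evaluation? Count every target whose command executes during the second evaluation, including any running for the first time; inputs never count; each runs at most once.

First evaluation (everything demanded from the output):
  opt.gen = add(6, -9) = -3
  stats.gen = neg(-3) = 3
  driver.gen = sub(3, 6) = -3
  probe.gen = absv(-3) = 3

Propagation after the edit:
  opt.gen: runs — cache.txt 6->-7; result -16.
  stats.gen: runs — opt.gen -3->-16; result 16.
  driver.gen: runs — stats.gen 3->16; cache.txt 6->-7; result 23.
  probe.gen: runs — driver.gen -3->23; result 23.

Target commands that run: driver.gen, opt.gen, probe.gen, stats.gen — 4 in total.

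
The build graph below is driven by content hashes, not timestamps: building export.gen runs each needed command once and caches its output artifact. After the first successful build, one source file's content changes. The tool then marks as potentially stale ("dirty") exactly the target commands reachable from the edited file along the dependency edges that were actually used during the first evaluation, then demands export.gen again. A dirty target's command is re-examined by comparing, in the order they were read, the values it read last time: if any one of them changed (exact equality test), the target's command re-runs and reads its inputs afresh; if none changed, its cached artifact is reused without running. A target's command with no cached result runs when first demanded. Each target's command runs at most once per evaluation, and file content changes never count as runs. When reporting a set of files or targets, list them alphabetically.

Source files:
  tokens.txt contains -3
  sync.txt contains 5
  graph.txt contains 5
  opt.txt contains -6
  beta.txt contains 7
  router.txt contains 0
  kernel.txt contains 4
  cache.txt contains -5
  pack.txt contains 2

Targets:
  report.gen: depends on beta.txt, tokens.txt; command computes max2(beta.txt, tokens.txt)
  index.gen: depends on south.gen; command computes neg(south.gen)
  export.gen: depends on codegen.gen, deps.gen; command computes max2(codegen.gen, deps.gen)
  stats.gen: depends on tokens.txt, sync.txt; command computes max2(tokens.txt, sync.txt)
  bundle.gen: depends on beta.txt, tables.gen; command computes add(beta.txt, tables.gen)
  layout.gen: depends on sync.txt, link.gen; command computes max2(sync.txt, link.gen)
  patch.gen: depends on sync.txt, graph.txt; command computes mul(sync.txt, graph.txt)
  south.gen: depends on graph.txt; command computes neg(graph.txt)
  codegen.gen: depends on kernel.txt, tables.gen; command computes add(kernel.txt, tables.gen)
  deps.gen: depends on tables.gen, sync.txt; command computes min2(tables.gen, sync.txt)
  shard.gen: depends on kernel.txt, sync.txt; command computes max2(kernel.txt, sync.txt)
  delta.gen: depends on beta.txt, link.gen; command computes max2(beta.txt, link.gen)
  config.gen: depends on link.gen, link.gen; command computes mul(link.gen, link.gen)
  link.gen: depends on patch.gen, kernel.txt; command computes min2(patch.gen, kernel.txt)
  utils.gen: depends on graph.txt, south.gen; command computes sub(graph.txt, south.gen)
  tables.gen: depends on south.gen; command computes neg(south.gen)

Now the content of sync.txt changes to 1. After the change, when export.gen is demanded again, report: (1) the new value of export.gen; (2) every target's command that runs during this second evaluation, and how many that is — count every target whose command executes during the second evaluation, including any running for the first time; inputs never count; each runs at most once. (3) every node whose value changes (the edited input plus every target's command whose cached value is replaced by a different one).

export.gen now evaluates to 9.
Run set: deps.gen, export.gen (2 run).
Changed values: deps.gen, sync.txt.

Initial pass — values computed on the first demand:
  south.gen = neg(5) = -5
  tables.gen = neg(-5) = 5
  codegen.gen = add(4, 5) = 9
  deps.gen = min2(5, 5) = 5
  export.gen = max2(9, 5) = 9

Second demand — change propagation:
  deps.gen: re-runs because sync.txt 5->1; new result 1.
  export.gen: re-runs because deps.gen 5->1; new result 9 (unchanged).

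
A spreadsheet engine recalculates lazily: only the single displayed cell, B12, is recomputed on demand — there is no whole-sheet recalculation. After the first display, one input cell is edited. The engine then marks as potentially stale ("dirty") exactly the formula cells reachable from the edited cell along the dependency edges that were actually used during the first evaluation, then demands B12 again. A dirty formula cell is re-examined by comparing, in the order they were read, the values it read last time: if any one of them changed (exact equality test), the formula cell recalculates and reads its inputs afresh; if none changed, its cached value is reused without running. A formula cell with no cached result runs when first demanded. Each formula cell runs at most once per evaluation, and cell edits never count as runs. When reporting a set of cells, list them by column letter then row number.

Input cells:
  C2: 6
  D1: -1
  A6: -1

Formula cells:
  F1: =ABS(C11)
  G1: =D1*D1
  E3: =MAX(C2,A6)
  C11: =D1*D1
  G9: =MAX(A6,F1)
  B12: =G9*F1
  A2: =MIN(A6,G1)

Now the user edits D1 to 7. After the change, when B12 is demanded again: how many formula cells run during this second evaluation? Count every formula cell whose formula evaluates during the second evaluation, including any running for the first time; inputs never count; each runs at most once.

Formula cells that run: B12, C11, F1, G9 — 4 in total.

First evaluation (everything demanded from the output):
  C11 = -1 * -1 = 1
  F1 = ABS(1) = 1
  G9 = MAX(-1, 1) = 1
  B12 = 1 * 1 = 1

Propagation after the edit:
  C11: runs — D1 -1->7; D1 -1->7; result 49.
  F1: runs — C11 1->49; result 49.
  G9: runs — F1 1->49; result 49.
  B12: runs — G9 1->49; F1 1->49; result 2401.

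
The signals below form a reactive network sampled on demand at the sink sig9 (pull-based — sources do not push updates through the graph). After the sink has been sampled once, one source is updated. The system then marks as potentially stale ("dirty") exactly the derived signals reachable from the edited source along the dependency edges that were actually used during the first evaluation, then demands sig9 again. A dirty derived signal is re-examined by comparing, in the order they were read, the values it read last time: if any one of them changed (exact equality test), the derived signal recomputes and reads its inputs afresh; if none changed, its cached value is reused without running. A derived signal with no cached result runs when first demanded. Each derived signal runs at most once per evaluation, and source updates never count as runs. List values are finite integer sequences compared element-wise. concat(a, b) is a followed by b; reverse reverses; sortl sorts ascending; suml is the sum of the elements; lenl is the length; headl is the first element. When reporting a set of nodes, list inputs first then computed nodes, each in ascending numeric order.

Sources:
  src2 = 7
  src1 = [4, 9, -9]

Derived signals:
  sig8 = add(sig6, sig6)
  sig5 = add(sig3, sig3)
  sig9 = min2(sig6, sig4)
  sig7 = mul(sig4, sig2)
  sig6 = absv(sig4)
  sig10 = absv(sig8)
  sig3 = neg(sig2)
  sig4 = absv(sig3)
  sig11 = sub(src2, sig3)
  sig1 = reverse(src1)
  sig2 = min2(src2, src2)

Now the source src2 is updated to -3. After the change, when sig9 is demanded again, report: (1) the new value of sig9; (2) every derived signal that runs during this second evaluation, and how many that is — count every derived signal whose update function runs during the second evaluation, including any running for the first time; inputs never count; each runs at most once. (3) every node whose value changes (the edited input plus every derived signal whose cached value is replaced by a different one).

Initial pass — values computed on the first demand:
  sig2 = min2(7, 7) = 7
  sig3 = neg(7) = -7
  sig4 = absv(-7) = 7
  sig6 = absv(7) = 7
  sig9 = min2(7, 7) = 7

Second demand — change propagation:
  sig2: re-runs because src2 7->-3; src2 7->-3; new result -3.
  sig3: re-runs because sig2 7->-3; new result 3.
  sig4: re-runs because sig3 -7->3; new result 3.
  sig6: re-runs because sig4 7->3; new result 3.
  sig9: re-runs because sig6 7->3; sig4 7->3; new result 3.

sig9 now evaluates to 3.
Run set: sig2, sig3, sig4, sig6, sig9 (5 run).
Changed values: src2, sig2, sig3, sig4, sig6, sig9.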